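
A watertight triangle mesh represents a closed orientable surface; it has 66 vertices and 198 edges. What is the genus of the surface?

Every face is a triangle and each edge borders two faces, so 3F = 2·198, giving F = 132.
χ = V − E + F = 66 − 198 + 132 = 0.
For a closed orientable surface χ = 2 − 2g, so g = (2 − (0))/2 = 1.

1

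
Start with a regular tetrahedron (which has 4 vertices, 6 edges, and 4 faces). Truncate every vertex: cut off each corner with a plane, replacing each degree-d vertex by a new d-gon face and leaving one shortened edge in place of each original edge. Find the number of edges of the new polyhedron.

Truncation replaces each original edge-end by a new vertex, so V′ = 2E = 12.
Each original edge survives, and each old vertex of degree d contributes d new edges; summing degrees gives Σd = 2E, so E′ = E + 2E = 3E = 18.
Each original face survives and each original vertex becomes one new face: F′ = F + V = 8.

18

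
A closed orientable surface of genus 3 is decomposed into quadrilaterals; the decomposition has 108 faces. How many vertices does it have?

χ = 2 − 2·3 = -4, and every face is a square so 4F = 2E.
E = 4·108/2 = 216. Then V = -4 + E − F = -4 + 216 − 108 = 104.

104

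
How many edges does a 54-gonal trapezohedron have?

216

The n-trapezohedron (dual of the n-antiprism) has V = 2·54 + 2 = 110, E = 4·54 = 216, F = 2·54 = 108.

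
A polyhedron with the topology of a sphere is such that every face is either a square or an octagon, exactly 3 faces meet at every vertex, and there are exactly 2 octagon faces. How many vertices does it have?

16

Let x be the number of squares; then F = 2 + x.
Edge–face incidences: 2E = 8·2 + 4·x = 16 + 4x.
Every vertex has degree 3, so 3V = 2E.
Euler: V − E + F = 2 ⇒ (2E)/3 − E + (2 + x) = 2.
Multiply by 6: 2·(2E) − 3·(2E) + 6·(2 + x) = 12, i.e. 12 + 6x − (16 + 4x) = 12.
Collecting terms: 2x − 4 = 12, so 2x = 16, so x = 8.
Then 2E = 16 + 4·8 = 48, so E = 24, V = 2E/3 = 16, F = 2 + 8 = 10.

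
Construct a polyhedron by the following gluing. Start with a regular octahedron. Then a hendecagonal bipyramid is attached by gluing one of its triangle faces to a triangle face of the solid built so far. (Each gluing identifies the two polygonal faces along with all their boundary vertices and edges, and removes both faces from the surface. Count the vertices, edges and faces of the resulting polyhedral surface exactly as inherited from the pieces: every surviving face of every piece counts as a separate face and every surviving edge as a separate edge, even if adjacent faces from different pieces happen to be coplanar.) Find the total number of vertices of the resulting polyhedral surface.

A regular octahedron: V=6, E=12, F=8.
Attach a hendecagonal bipyramid (V=13, E=33, F=22) along a 3-gon: merge 3 vertices and 3 edges, delete both glued faces → V=16, E=42, F=28.
Check: V − E + F = 16 − 42 + 28 = 2.

16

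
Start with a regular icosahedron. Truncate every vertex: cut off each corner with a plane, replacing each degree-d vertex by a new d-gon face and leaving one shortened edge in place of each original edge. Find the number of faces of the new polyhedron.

The base solid has V = 12, E = 30, F = 20.
Truncation replaces each original edge-end by a new vertex, so V′ = 2E = 60.
Each original edge survives, and each old vertex of degree d contributes d new edges; summing degrees gives Σd = 2E, so E′ = E + 2E = 3E = 90.
Each original face survives and each original vertex becomes one new face: F′ = F + V = 32.

32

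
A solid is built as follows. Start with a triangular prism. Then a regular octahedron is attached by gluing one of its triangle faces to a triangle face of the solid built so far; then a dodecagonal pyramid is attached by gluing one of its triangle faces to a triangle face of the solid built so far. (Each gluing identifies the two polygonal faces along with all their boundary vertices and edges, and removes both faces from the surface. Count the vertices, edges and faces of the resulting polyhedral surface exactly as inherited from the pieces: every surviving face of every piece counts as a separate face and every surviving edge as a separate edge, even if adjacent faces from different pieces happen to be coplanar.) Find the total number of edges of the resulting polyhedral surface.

39

A triangular prism: V=6, E=9, F=5.
Attach a regular octahedron (V=6, E=12, F=8) along a 3-gon: merge 3 vertices and 3 edges, delete both glued faces → V=9, E=18, F=11.
Attach a dodecagonal pyramid (V=13, E=24, F=13) along a 3-gon: merge 3 vertices and 3 edges, delete both glued faces → V=19, E=39, F=22.
Check: V − E + F = 19 − 39 + 22 = 2.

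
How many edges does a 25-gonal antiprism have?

100

An antiprism on an n-gon has two n-gon caps and 2n triangles: V = 2·25 = 50, E = 4·25 = 100, F = 2·25 + 2 = 52.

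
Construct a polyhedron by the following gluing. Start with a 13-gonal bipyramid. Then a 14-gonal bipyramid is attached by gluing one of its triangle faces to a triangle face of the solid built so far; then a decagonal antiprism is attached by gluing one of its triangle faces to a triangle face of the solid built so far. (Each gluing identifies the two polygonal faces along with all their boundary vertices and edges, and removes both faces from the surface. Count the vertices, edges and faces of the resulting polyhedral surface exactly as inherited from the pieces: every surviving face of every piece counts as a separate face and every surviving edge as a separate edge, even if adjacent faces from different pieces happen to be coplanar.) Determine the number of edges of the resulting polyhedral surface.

A 13-gonal bipyramid: V=15, E=39, F=26.
Attach a 14-gonal bipyramid (V=16, E=42, F=28) along a 3-gon: merge 3 vertices and 3 edges, delete both glued faces → V=28, E=78, F=52.
Attach a decagonal antiprism (V=20, E=40, F=22) along a 3-gon: merge 3 vertices and 3 edges, delete both glued faces → V=45, E=115, F=72.
Check: V − E + F = 45 − 115 + 72 = 2.

115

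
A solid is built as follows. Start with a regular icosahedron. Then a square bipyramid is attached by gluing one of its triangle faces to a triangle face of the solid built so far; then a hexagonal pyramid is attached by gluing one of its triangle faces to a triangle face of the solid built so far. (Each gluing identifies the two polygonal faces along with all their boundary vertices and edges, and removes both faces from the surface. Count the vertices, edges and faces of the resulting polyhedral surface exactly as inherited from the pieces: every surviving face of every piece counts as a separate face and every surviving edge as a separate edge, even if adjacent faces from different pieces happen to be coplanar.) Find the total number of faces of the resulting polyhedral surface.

A regular icosahedron: V=12, E=30, F=20.
Attach a square bipyramid (V=6, E=12, F=8) along a 3-gon: merge 3 vertices and 3 edges, delete both glued faces → V=15, E=39, F=26.
Attach a hexagonal pyramid (V=7, E=12, F=7) along a 3-gon: merge 3 vertices and 3 edges, delete both glued faces → V=19, E=48, F=31.
Check: V − E + F = 19 − 48 + 31 = 2.

31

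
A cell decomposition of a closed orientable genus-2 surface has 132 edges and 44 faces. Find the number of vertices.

86

For a closed orientable surface of genus 2, χ = 2 − 2·2 = -2.
V = -2 + E − F = -2 + 132 − 44 = 86.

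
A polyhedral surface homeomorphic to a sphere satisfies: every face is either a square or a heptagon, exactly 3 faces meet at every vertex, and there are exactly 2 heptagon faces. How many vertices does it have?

14

Let x be the number of squares; then F = 2 + x.
Edge–face incidences: 2E = 7·2 + 4·x = 14 + 4x.
Every vertex has degree 3, so 3V = 2E.
Euler: V − E + F = 2 ⇒ (2E)/3 − E + (2 + x) = 2.
Multiply by 6: 2·(2E) − 3·(2E) + 6·(2 + x) = 12, i.e. 12 + 6x − (14 + 4x) = 12.
Collecting terms: 2x − 2 = 12, so 2x = 14, so x = 7.
Then 2E = 14 + 4·7 = 42, so E = 21, V = 2E/3 = 14, F = 2 + 7 = 9.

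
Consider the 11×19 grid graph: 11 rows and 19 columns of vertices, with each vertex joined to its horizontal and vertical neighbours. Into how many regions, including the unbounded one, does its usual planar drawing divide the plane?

181

The grid has V = 11·19 = 209 vertices and E = 11·18 + 19·10 = 388 edges.
F = 2 − V + E = 2 − 209 + 388 = 181.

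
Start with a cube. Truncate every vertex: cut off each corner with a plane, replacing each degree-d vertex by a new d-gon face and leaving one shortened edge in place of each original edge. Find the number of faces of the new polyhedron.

The base solid has V = 8, E = 12, F = 6.
Truncation replaces each original edge-end by a new vertex, so V′ = 2E = 24.
Each original edge survives, and each old vertex of degree d contributes d new edges; summing degrees gives Σd = 2E, so E′ = E + 2E = 3E = 36.
Each original face survives and each original vertex becomes one new face: F′ = F + V = 14.

14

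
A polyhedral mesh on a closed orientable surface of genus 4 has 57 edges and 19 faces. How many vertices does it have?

For a closed orientable surface of genus 4, χ = 2 − 2·4 = -6.
V = -6 + E − F = -6 + 57 − 19 = 32.

32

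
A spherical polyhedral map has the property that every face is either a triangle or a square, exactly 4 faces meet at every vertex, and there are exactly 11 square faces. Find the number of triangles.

Let x be the number of triangles; then F = 11 + x.
Edge–face incidences: 2E = 4·11 + 3·x = 44 + 3x.
Every vertex has degree 4, so 4V = 2E.
Euler: V − E + F = 2 ⇒ (2E)/4 − E + (11 + x) = 2.
Multiply by 8: 2·(2E) − 4·(2E) + 8·(11 + x) = 16, i.e. 88 + 8x − 2·(44 + 3x) = 16.
Collecting terms: 2x = 16, so x = 8.
Then 2E = 44 + 3·8 = 68, so E = 34, V = 2E/4 = 17, F = 11 + 8 = 19.

8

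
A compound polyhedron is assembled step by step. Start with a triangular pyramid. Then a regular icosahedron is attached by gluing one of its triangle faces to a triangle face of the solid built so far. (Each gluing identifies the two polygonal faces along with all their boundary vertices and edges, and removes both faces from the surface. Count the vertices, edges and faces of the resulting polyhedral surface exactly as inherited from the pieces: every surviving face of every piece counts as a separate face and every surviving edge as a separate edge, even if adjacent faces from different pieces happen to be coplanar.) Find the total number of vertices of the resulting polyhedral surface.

A triangular pyramid: V=4, E=6, F=4.
Attach a regular icosahedron (V=12, E=30, F=20) along a 3-gon: merge 3 vertices and 3 edges, delete both glued faces → V=13, E=33, F=22.
Check: V − E + F = 13 − 33 + 22 = 2.

13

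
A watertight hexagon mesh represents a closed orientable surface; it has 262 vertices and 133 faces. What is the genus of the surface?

3

Every face is a hexagon, so 2E = 6·133 = 798, giving E = 399.
χ = V − E + F = 262 − 399 + 133 = -4.
For a closed orientable surface χ = 2 − 2g, so g = (2 − (-4))/2 = 3.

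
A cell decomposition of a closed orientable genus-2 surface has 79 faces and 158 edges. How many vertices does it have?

77

For a closed orientable surface of genus 2, χ = 2 − 2·2 = -2.
V = -2 + E − F = -2 + 158 − 79 = 77.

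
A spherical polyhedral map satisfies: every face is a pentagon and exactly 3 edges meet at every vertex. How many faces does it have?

12

Each face has 5 edges and each edge borders two faces, so 2E = 5F.
Each vertex has degree 3, so 3V = 2E and hence V = 5F/3.
Euler: V − E + F = 2 ⇒ (5F/3) − (5F/2) + F = 2.
Multiply by 6: (10 − 15 + 6)F = 12, i.e. 1F = 12.
So F = 12, E = 5·12/2 = 30, V = 5·12/3 = 20.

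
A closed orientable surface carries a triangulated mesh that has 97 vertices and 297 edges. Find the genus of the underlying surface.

Every face is a triangle and each edge borders two faces, so 3F = 2·297, giving F = 198.
χ = V − E + F = 97 − 297 + 198 = -2.
For a closed orientable surface χ = 2 − 2g, so g = (2 − (-2))/2 = 2.

2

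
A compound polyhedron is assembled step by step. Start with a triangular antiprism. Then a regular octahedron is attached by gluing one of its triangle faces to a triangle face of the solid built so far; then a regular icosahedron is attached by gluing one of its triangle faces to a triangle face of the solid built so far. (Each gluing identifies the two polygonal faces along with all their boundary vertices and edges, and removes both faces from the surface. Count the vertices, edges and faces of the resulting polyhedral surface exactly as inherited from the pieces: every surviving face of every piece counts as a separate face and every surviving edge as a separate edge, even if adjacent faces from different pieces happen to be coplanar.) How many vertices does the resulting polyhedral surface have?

18

A triangular antiprism: V=6, E=12, F=8.
Attach a regular octahedron (V=6, E=12, F=8) along a 3-gon: merge 3 vertices and 3 edges, delete both glued faces → V=9, E=21, F=14.
Attach a regular icosahedron (V=12, E=30, F=20) along a 3-gon: merge 3 vertices and 3 edges, delete both glued faces → V=18, E=48, F=32.
Check: V − E + F = 18 − 48 + 32 = 2.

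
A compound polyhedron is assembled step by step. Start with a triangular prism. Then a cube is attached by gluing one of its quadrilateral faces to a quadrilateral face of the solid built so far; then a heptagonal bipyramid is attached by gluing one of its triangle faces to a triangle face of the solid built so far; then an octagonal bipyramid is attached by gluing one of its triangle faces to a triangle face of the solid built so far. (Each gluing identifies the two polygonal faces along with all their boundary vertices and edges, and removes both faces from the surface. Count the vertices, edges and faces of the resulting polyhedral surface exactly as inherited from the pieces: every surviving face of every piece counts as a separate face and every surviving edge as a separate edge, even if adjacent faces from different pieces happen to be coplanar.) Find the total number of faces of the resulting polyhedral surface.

35

A triangular prism: V=6, E=9, F=5.
Attach a cube (V=8, E=12, F=6) along a 4-gon: merge 4 vertices and 4 edges, delete both glued faces → V=10, E=17, F=9.
Attach a heptagonal bipyramid (V=9, E=21, F=14) along a 3-gon: merge 3 vertices and 3 edges, delete both glued faces → V=16, E=35, F=21.
Attach an octagonal bipyramid (V=10, E=24, F=16) along a 3-gon: merge 3 vertices and 3 edges, delete both glued faces → V=23, E=56, F=35.
Check: V − E + F = 23 − 56 + 35 = 2.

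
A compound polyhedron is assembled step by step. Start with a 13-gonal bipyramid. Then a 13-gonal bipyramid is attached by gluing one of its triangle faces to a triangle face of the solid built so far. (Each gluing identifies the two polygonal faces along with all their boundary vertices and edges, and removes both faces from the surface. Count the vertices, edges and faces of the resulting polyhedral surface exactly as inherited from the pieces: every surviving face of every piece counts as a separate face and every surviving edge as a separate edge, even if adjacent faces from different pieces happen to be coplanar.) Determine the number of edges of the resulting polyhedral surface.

A 13-gonal bipyramid: V=15, E=39, F=26.
Attach a 13-gonal bipyramid (V=15, E=39, F=26) along a 3-gon: merge 3 vertices and 3 edges, delete both glued faces → V=27, E=75, F=50.
Check: V − E + F = 27 − 75 + 50 = 2.

75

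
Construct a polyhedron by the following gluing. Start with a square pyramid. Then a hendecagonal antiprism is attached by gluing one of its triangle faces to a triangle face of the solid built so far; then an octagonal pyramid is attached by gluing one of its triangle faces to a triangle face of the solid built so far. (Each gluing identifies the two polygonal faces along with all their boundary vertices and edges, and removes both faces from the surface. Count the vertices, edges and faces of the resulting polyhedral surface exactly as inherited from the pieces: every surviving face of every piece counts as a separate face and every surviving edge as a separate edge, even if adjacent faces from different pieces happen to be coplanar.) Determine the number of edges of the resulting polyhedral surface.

62

A square pyramid: V=5, E=8, F=5.
Attach a hendecagonal antiprism (V=22, E=44, F=24) along a 3-gon: merge 3 vertices and 3 edges, delete both glued faces → V=24, E=49, F=27.
Attach an octagonal pyramid (V=9, E=16, F=9) along a 3-gon: merge 3 vertices and 3 edges, delete both glued faces → V=30, E=62, F=34.
Check: V − E + F = 30 − 62 + 34 = 2.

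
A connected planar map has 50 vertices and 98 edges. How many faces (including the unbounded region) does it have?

Euler's formula for a connected plane graph: V − E + F = 2, so F = 2 − 50 + 98 = 50.

50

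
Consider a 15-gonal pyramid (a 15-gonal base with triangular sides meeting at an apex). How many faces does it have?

16

A pyramid on an n-gon base has one n-gon and n triangles: V = 15 + 1 = 16, E = 2·15 = 30, F = 15 + 1 = 16.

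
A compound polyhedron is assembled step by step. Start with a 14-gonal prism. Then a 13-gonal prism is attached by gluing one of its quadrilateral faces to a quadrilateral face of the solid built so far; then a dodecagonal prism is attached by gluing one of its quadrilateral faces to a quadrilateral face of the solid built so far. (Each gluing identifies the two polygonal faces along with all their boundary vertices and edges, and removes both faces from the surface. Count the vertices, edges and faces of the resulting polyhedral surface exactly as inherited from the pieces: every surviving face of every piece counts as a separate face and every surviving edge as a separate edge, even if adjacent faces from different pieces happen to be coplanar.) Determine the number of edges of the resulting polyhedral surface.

A 14-gonal prism: V=28, E=42, F=16.
Attach a 13-gonal prism (V=26, E=39, F=15) along a 4-gon: merge 4 vertices and 4 edges, delete both glued faces → V=50, E=77, F=29.
Attach a dodecagonal prism (V=24, E=36, F=14) along a 4-gon: merge 4 vertices and 4 edges, delete both glued faces → V=70, E=109, F=41.
Check: V − E + F = 70 − 109 + 41 = 2.

109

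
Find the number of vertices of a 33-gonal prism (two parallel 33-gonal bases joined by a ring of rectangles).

66

A prism on an n-gon has two n-gon bases and n rectangular sides: V = 2·33 = 66, E = 3·33 = 99, F = 33 + 2 = 35.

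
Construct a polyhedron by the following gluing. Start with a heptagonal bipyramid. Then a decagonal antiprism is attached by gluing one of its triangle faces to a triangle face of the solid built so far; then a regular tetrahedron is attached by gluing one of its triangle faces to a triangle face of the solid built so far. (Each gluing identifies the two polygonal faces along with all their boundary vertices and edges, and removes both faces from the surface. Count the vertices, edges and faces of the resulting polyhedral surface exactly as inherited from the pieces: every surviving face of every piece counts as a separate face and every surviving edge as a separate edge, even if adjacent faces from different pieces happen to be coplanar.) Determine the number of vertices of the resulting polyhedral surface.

27

A heptagonal bipyramid: V=9, E=21, F=14.
Attach a decagonal antiprism (V=20, E=40, F=22) along a 3-gon: merge 3 vertices and 3 edges, delete both glued faces → V=26, E=58, F=34.
Attach a regular tetrahedron (V=4, E=6, F=4) along a 3-gon: merge 3 vertices and 3 edges, delete both glued faces → V=27, E=61, F=36.
Check: V − E + F = 27 − 61 + 36 = 2.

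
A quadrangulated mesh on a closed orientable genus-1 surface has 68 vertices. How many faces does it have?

χ = 2 − 2·1 = 0, and every face is a square so 4F = 2E.
V − E + F = 0 with E = 4F/2 gives 68 − (4/2 − 1)·F = 0, so F = 68 and E = 136.

68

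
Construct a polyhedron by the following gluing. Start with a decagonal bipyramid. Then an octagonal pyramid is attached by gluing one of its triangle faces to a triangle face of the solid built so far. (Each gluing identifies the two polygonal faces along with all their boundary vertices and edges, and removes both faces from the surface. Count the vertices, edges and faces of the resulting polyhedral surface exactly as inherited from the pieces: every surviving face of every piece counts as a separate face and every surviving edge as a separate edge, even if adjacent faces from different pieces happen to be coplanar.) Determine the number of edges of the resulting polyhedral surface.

43

A decagonal bipyramid: V=12, E=30, F=20.
Attach an octagonal pyramid (V=9, E=16, F=9) along a 3-gon: merge 3 vertices and 3 edges, delete both glued faces → V=18, E=43, F=27.
Check: V − E + F = 18 − 43 + 27 = 2.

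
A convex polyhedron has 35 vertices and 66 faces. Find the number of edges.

99

Here V − E + F = 2.
E = V + F − (2) = 35 + 66 − (2) = 99.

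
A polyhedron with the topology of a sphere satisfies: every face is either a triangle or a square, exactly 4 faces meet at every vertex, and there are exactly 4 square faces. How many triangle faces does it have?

8

Let x be the number of triangles; then F = 4 + x.
Edge–face incidences: 2E = 4·4 + 3·x = 16 + 3x.
Every vertex has degree 4, so 4V = 2E.
Euler: V − E + F = 2 ⇒ (2E)/4 − E + (4 + x) = 2.
Multiply by 8: 2·(2E) − 4·(2E) + 8·(4 + x) = 16, i.e. 32 + 8x − 2·(16 + 3x) = 16.
Collecting terms: 2x = 16, so x = 8.
Then 2E = 16 + 3·8 = 40, so E = 20, V = 2E/4 = 10, F = 4 + 8 = 12.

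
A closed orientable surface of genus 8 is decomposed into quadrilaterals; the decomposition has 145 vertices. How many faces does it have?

159

χ = 2 − 2·8 = -14, and every face is a square so 4F = 2E.
V − E + F = -14 with E = 4F/2 gives 145 − (4/2 − 1)·F = -14, so F = 159 and E = 318.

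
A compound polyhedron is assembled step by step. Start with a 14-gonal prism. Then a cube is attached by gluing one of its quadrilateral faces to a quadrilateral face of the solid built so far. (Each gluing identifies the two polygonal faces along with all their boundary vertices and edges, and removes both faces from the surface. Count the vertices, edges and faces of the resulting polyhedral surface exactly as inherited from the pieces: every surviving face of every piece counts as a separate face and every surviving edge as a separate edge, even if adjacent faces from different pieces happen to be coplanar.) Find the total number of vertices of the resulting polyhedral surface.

32

A 14-gonal prism: V=28, E=42, F=16.
Attach a cube (V=8, E=12, F=6) along a 4-gon: merge 4 vertices and 4 edges, delete both glued faces → V=32, E=50, F=20.
Check: V − E + F = 32 − 50 + 20 = 2.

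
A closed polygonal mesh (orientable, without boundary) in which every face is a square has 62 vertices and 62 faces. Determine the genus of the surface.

1

Every face is a square, so 2E = 4·62 = 248, giving E = 124.
χ = V − E + F = 62 − 124 + 62 = 0.
For a closed orientable surface χ = 2 − 2g, so g = (2 − (0))/2 = 1.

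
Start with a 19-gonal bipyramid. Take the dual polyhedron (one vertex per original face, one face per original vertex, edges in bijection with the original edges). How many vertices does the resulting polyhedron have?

38

The base solid has V = 21, E = 57, F = 38.
The dual swaps V and F and preserves E: V′ = F = 38, E′ = E = 57, F′ = V = 21.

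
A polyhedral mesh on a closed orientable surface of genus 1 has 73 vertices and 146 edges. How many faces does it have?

73

For a closed orientable surface of genus 1, χ = 2 − 2·1 = 0.
F = 0 − V + E = 0 − 73 + 146 = 73.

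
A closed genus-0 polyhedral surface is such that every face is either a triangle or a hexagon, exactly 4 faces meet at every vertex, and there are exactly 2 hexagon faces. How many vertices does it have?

Let x be the number of triangles; then F = 2 + x.
Edge–face incidences: 2E = 6·2 + 3·x = 12 + 3x.
Every vertex has degree 4, so 4V = 2E.
Euler: V − E + F = 2 ⇒ (2E)/4 − E + (2 + x) = 2.
Multiply by 8: 2·(2E) − 4·(2E) + 8·(2 + x) = 16, i.e. 16 + 8x − 2·(12 + 3x) = 16.
Collecting terms: 2x − 8 = 16, so 2x = 24, so x = 12.
Then 2E = 12 + 3·12 = 48, so E = 24, V = 2E/4 = 12, F = 2 + 12 = 14.

12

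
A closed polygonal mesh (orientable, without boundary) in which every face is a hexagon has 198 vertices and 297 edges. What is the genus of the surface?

Every face is a hexagon and each edge borders two faces, so 6F = 2·297, giving F = 99.
χ = V − E + F = 198 − 297 + 99 = 0.
For a closed orientable surface χ = 2 − 2g, so g = (2 − (0))/2 = 1.

1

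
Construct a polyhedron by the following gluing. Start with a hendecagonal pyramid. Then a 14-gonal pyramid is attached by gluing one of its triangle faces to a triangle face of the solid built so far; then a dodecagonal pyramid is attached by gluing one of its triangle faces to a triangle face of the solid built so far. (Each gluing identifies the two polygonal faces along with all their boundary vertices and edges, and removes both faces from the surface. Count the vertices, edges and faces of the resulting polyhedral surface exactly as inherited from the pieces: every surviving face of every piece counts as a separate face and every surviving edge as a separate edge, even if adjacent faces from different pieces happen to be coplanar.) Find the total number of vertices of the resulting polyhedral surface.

A hendecagonal pyramid: V=12, E=22, F=12.
Attach a 14-gonal pyramid (V=15, E=28, F=15) along a 3-gon: merge 3 vertices and 3 edges, delete both glued faces → V=24, E=47, F=25.
Attach a dodecagonal pyramid (V=13, E=24, F=13) along a 3-gon: merge 3 vertices and 3 edges, delete both glued faces → V=34, E=68, F=36.
Check: V − E + F = 34 − 68 + 36 = 2.

34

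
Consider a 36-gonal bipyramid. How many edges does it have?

A bipyramid over an n-gon has 2n triangular faces and n + 2 vertices: V = 36 + 2 = 38, E = 3·36 = 108, F = 2·36 = 72.

108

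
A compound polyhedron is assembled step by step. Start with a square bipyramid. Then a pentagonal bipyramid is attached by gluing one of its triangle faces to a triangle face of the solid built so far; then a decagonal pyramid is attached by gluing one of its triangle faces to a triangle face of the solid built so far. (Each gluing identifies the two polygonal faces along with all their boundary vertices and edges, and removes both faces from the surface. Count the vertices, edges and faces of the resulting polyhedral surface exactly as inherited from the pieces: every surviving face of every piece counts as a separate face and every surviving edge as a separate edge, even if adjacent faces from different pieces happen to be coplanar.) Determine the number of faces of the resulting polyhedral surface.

A square bipyramid: V=6, E=12, F=8.
Attach a pentagonal bipyramid (V=7, E=15, F=10) along a 3-gon: merge 3 vertices and 3 edges, delete both glued faces → V=10, E=24, F=16.
Attach a decagonal pyramid (V=11, E=20, F=11) along a 3-gon: merge 3 vertices and 3 edges, delete both glued faces → V=18, E=41, F=25.
Check: V − E + F = 18 − 41 + 25 = 2.

25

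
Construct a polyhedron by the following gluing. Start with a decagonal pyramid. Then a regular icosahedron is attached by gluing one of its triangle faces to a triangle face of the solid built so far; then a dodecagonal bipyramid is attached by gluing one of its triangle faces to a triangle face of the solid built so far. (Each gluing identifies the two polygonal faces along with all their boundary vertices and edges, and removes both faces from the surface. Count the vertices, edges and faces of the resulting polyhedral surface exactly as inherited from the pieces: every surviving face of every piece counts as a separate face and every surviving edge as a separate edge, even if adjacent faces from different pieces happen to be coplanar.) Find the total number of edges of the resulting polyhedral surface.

A decagonal pyramid: V=11, E=20, F=11.
Attach a regular icosahedron (V=12, E=30, F=20) along a 3-gon: merge 3 vertices and 3 edges, delete both glued faces → V=20, E=47, F=29.
Attach a dodecagonal bipyramid (V=14, E=36, F=24) along a 3-gon: merge 3 vertices and 3 edges, delete both glued faces → V=31, E=80, F=51.
Check: V − E + F = 31 − 80 + 51 = 2.

80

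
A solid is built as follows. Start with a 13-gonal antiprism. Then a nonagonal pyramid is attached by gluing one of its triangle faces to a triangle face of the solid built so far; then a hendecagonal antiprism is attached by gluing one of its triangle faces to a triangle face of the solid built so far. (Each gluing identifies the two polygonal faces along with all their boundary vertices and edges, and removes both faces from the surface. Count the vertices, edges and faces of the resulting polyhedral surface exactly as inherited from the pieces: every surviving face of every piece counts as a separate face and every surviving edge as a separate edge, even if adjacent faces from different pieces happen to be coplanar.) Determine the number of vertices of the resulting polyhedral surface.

52

A 13-gonal antiprism: V=26, E=52, F=28.
Attach a nonagonal pyramid (V=10, E=18, F=10) along a 3-gon: merge 3 vertices and 3 edges, delete both glued faces → V=33, E=67, F=36.
Attach a hendecagonal antiprism (V=22, E=44, F=24) along a 3-gon: merge 3 vertices and 3 edges, delete both glued faces → V=52, E=108, F=58.
Check: V − E + F = 52 − 108 + 58 = 2.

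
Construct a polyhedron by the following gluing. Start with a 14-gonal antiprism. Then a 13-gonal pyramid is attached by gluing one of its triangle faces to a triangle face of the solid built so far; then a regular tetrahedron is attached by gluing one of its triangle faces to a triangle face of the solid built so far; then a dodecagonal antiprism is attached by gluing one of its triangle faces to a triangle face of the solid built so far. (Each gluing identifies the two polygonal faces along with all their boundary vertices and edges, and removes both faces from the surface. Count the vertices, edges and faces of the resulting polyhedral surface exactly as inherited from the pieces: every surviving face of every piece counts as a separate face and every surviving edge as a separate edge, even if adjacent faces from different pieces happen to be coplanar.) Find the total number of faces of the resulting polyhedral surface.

A 14-gonal antiprism: V=28, E=56, F=30.
Attach a 13-gonal pyramid (V=14, E=26, F=14) along a 3-gon: merge 3 vertices and 3 edges, delete both glued faces → V=39, E=79, F=42.
Attach a regular tetrahedron (V=4, E=6, F=4) along a 3-gon: merge 3 vertices and 3 edges, delete both glued faces → V=40, E=82, F=44.
Attach a dodecagonal antiprism (V=24, E=48, F=26) along a 3-gon: merge 3 vertices and 3 edges, delete both glued faces → V=61, E=127, F=68.
Check: V − E + F = 61 − 127 + 68 = 2.

68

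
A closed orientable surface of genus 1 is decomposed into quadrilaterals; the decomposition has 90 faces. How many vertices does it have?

χ = 2 − 2·1 = 0, and every face is a square so 4F = 2E.
E = 4·90/2 = 180. Then V = 0 + E − F = 0 + 180 − 90 = 90.

90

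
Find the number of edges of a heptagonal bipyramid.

21

A bipyramid over an n-gon has 2n triangular faces and n + 2 vertices: V = 7 + 2 = 9, E = 3·7 = 21, F = 2·7 = 14.
Check: V − E + F = 9 − 21 + 14 = 2.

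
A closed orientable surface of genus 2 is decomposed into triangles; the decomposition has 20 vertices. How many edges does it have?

66

χ = 2 − 2·2 = -2, and every face is a triangle so 3F = 2E.
V − E + F = -2 with E = 3F/2 gives 20 − (3/2 − 1)·F = -2, so F = 44 and E = 66.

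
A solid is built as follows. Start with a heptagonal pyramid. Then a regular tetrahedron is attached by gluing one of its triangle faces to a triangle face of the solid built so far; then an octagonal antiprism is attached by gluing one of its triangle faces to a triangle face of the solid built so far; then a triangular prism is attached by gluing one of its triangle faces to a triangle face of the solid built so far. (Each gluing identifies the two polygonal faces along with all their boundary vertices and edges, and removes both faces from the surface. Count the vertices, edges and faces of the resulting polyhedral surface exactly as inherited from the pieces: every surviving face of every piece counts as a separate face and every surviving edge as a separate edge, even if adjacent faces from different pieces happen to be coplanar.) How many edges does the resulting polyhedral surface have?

A heptagonal pyramid: V=8, E=14, F=8.
Attach a regular tetrahedron (V=4, E=6, F=4) along a 3-gon: merge 3 vertices and 3 edges, delete both glued faces → V=9, E=17, F=10.
Attach an octagonal antiprism (V=16, E=32, F=18) along a 3-gon: merge 3 vertices and 3 edges, delete both glued faces → V=22, E=46, F=26.
Attach a triangular prism (V=6, E=9, F=5) along a 3-gon: merge 3 vertices and 3 edges, delete both glued faces → V=25, E=52, F=29.
Check: V − E + F = 25 − 52 + 29 = 2.

52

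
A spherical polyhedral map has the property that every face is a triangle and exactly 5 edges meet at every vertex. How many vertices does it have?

Each face has 3 edges and each edge borders two faces, so 2E = 3F.
Each vertex has degree 5, so 5V = 2E and hence V = 3F/5.
Euler: V − E + F = 2 ⇒ (3F/5) − (3F/2) + F = 2.
Multiply by 10: (6 − 15 + 10)F = 20, i.e. 1F = 20.
So F = 20, E = 3·20/2 = 30, V = 3·20/5 = 12.

12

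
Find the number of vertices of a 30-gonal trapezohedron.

62

The n-trapezohedron (dual of the n-antiprism) has V = 2·30 + 2 = 62, E = 4·30 = 120, F = 2·30 = 60.
Check: V − E + F = 62 − 120 + 60 = 2.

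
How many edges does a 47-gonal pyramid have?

94

A pyramid on an n-gon base has one n-gon and n triangles: V = 47 + 1 = 48, E = 2·47 = 94, F = 47 + 1 = 48.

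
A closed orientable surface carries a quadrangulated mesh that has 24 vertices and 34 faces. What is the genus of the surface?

6

Every face is a square, so 2E = 4·34 = 136, giving E = 68.
χ = V − E + F = 24 − 68 + 34 = -10.
For a closed orientable surface χ = 2 − 2g, so g = (2 − (-10))/2 = 6.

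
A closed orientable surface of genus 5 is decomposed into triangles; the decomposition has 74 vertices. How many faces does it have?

164

χ = 2 − 2·5 = -8, and every face is a triangle so 3F = 2E.
V − E + F = -8 with E = 3F/2 gives 74 − (3/2 − 1)·F = -8, so F = 164 and E = 246.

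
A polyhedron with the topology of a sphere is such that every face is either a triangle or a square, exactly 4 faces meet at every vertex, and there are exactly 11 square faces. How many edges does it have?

Let x be the number of triangles; then F = 11 + x.
Edge–face incidences: 2E = 4·11 + 3·x = 44 + 3x.
Every vertex has degree 4, so 4V = 2E.
Euler: V − E + F = 2 ⇒ (2E)/4 − E + (11 + x) = 2.
Multiply by 8: 2·(2E) − 4·(2E) + 8·(11 + x) = 16, i.e. 88 + 8x − 2·(44 + 3x) = 16.
Collecting terms: 2x = 16, so x = 8.
Then 2E = 44 + 3·8 = 68, so E = 34, V = 2E/4 = 17, F = 11 + 8 = 19.

34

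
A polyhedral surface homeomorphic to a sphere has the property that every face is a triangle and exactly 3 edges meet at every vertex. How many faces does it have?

Each face has 3 edges and each edge borders two faces, so 2E = 3F.
Each vertex has degree 3, so 3V = 2E and hence V = 3F/3.
Euler: V − E + F = 2 ⇒ (3F/3) − (3F/2) + F = 2.
Multiply by 6: (6 − 9 + 6)F = 12, i.e. 3F = 12.
So F = 4, E = 3·4/2 = 6, V = 3·4/3 = 4.

4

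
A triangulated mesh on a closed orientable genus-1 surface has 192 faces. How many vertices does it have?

96

χ = 2 − 2·1 = 0, and every face is a triangle so 3F = 2E.
E = 3·192/2 = 288. Then V = 0 + E − F = 0 + 288 − 192 = 96.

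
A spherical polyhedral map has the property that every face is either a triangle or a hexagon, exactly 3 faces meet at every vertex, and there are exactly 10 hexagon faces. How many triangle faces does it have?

4

Let x be the number of triangles; then F = 10 + x.
Edge–face incidences: 2E = 6·10 + 3·x = 60 + 3x.
Every vertex has degree 3, so 3V = 2E.
Euler: V − E + F = 2 ⇒ (2E)/3 − E + (10 + x) = 2.
Multiply by 6: 2·(2E) − 3·(2E) + 6·(10 + x) = 12, i.e. 60 + 6x − (60 + 3x) = 12.
Collecting terms: 3x = 12, so x = 4.
Then 2E = 60 + 3·4 = 72, so E = 36, V = 2E/3 = 24, F = 10 + 4 = 14.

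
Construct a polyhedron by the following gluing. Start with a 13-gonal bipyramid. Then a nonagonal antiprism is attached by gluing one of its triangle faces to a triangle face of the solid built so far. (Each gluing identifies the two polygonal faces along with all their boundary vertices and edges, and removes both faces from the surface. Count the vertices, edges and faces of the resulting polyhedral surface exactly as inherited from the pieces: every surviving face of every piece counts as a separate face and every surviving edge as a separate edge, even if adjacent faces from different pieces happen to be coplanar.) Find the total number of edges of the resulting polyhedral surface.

72

A 13-gonal bipyramid: V=15, E=39, F=26.
Attach a nonagonal antiprism (V=18, E=36, F=20) along a 3-gon: merge 3 vertices and 3 edges, delete both glued faces → V=30, E=72, F=44.
Check: V − E + F = 30 − 72 + 44 = 2.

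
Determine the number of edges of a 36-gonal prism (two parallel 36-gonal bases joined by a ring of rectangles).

108

A prism on an n-gon has two n-gon bases and n rectangular sides: V = 2·36 = 72, E = 3·36 = 108, F = 36 + 2 = 38.
Check: V − E + F = 72 − 108 + 38 = 2.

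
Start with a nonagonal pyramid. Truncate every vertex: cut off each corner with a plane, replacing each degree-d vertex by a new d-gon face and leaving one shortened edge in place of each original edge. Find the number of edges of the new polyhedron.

54

The base solid has V = 10, E = 18, F = 10.
Truncation replaces each original edge-end by a new vertex, so V′ = 2E = 36.
Each original edge survives, and each old vertex of degree d contributes d new edges; summing degrees gives Σd = 2E, so E′ = E + 2E = 3E = 54.
Each original face survives and each original vertex becomes one new face: F′ = F + V = 20.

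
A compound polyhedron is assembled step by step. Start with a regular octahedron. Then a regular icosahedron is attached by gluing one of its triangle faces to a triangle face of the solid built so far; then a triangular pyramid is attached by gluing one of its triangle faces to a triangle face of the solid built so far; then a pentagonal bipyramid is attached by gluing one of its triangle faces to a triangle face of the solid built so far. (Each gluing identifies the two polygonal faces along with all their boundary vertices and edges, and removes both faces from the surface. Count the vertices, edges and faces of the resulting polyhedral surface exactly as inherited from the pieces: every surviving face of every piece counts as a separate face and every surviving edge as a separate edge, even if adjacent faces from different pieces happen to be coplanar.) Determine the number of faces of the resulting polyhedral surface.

36

A regular octahedron: V=6, E=12, F=8.
Attach a regular icosahedron (V=12, E=30, F=20) along a 3-gon: merge 3 vertices and 3 edges, delete both glued faces → V=15, E=39, F=26.
Attach a triangular pyramid (V=4, E=6, F=4) along a 3-gon: merge 3 vertices and 3 edges, delete both glued faces → V=16, E=42, F=28.
Attach a pentagonal bipyramid (V=7, E=15, F=10) along a 3-gon: merge 3 vertices and 3 edges, delete both glued faces → V=20, E=54, F=36.
Check: V − E + F = 20 − 54 + 36 = 2.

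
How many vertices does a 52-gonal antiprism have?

104

An antiprism on an n-gon has two n-gon caps and 2n triangles: V = 2·52 = 104, E = 4·52 = 208, F = 2·52 + 2 = 106.
Check: V − E + F = 104 − 208 + 106 = 2.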